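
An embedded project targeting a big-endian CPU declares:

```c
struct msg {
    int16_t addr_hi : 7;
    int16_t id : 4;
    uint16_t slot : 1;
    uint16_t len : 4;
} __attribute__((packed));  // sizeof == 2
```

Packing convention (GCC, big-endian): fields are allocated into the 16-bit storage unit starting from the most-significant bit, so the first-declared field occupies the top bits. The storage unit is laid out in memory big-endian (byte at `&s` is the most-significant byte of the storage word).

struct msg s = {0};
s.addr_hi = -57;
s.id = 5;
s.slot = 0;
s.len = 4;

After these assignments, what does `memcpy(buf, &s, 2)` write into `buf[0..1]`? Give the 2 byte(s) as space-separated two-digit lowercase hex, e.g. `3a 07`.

8e a4

addr_hi (7b) val=-57 bits=0x47 at bit 9: 0x8e00
id (4b) val=5 bits=0x5 at bit 5: 0x8ea0
slot (1b) val=0 bits=0x0 at bit 4: 0x8ea0
len (4b) val=4 bits=0x4 at bit 0: 0x8ea4
word = 0x8ea4 → big-endian bytes:
  [0]=0x8e  [1]=0xa4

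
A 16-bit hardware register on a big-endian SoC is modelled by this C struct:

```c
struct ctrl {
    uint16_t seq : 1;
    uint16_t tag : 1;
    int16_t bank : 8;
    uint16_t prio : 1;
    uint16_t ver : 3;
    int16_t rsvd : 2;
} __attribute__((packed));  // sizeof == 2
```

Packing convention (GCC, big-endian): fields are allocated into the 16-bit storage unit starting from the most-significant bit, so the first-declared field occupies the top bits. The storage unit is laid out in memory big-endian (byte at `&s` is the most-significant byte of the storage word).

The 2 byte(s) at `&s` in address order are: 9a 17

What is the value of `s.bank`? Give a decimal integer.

104

[0]=0x9a [1]=0x17 (big-endian) → word 0x9a17
seq:1 @ bit 15 → (0x9a17>>15)&0x1 = 0x1
tag:1 @ bit 14 → (0x9a17>>14)&0x1 = 0x0
bank:8 @ bit 6 → (0x9a17>>6)&0xff = 0x68  ←
prio:1 @ bit 5 → (0x9a17>>5)&0x1 = 0x0
ver:3 @ bit 2 → (0x9a17>>2)&0x7 = 0x5
rsvd:2 @ bit 0 → (0x9a17>>0)&0x3 = 0x3
bank signed 8b, MSB=0: value = 104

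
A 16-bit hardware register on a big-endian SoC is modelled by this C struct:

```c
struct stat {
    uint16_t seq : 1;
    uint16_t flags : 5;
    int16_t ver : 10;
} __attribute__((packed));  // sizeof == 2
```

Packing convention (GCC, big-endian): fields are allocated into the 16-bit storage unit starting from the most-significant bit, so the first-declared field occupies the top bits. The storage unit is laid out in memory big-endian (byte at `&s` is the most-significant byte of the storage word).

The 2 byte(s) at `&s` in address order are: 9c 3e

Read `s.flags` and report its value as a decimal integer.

7

[0]=0x9c [1]=0x3e (big-endian) → word 0x9c3e
seq:1 @ bit 15 → (0x9c3e>>15)&0x1 = 0x1
flags:5 @ bit 10 → (0x9c3e>>10)&0x1f = 0x7  ←
ver:10 @ bit 0 → (0x9c3e>>0)&0x3ff = 0x3e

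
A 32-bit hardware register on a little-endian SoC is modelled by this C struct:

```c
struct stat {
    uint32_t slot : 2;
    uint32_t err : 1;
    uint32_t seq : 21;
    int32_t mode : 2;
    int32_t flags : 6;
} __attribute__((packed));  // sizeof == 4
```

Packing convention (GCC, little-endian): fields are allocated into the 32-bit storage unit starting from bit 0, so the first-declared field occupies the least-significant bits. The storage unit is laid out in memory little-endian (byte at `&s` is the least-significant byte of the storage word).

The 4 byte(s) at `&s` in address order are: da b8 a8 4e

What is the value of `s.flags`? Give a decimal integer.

19

[0]=0xda [1]=0xb8 [2]=0xa8 [3]=0x4e (little-endian) → word 0x4ea8b8da
slot:2 @ bit 0 → (0x4ea8b8da>>0)&0x3 = 0x2
err:1 @ bit 2 → (0x4ea8b8da>>2)&0x1 = 0x0
seq:21 @ bit 3 → (0x4ea8b8da>>3)&0x1fffff = 0x15171b
mode:2 @ bit 24 → (0x4ea8b8da>>24)&0x3 = 0x2
flags:6 @ bit 26 → (0x4ea8b8da>>26)&0x3f = 0x13  ←
flags signed 6b, MSB=0: value = 19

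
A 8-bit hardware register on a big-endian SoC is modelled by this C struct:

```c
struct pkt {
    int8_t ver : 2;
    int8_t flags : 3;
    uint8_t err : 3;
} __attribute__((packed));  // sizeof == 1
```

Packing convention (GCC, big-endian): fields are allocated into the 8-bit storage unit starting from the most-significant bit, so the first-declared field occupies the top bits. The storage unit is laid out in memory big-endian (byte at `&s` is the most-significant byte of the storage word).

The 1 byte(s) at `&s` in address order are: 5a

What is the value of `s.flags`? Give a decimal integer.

[0]=0x5a (big-endian) → word 0x5a
ver:2 @ bit 6 → (0x5a>>6)&0x3 = 0x1
flags:3 @ bit 3 → (0x5a>>3)&0x7 = 0x3  ←
err:3 @ bit 0 → (0x5a>>0)&0x7 = 0x2
flags signed 3b, MSB=0: value = 3

3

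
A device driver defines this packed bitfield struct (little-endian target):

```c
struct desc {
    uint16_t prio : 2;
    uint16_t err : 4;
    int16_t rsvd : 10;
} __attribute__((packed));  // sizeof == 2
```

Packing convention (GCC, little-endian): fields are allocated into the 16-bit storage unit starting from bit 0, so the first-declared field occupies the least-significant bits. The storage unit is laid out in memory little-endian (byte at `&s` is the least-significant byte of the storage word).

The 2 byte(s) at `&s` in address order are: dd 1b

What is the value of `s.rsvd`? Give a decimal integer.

111

[0]=0xdd [1]=0x1b (little-endian) → word 0x1bdd
prio:2 @ bit 0 → (0x1bdd>>0)&0x3 = 0x1
err:4 @ bit 2 → (0x1bdd>>2)&0xf = 0x7
rsvd:10 @ bit 6 → (0x1bdd>>6)&0x3ff = 0x6f  ←
rsvd signed 10b, MSB=0: value = 111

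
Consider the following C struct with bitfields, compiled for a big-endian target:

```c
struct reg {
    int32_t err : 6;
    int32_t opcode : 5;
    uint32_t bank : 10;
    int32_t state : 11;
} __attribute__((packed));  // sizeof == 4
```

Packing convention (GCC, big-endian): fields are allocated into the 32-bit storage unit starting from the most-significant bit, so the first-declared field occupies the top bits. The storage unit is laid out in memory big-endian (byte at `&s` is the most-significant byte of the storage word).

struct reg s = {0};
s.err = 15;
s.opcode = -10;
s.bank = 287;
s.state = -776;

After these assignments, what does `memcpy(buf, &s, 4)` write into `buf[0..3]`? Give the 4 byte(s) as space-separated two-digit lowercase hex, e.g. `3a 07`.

err (6b) val=15 bits=0xf at bit 26: 0x3c000000
opcode (5b) val=-10 bits=0x16 at bit 21: 0x3ec00000
bank (10b) val=287 bits=0x11f at bit 11: 0x3ec8f800
state (11b) val=-776 bits=0x4f8 at bit 0: 0x3ec8fcf8
word = 0x3ec8fcf8 → big-endian bytes:
  [0]=0x3e  [1]=0xc8  [2]=0xfc  [3]=0xf8

3e c8 fc f8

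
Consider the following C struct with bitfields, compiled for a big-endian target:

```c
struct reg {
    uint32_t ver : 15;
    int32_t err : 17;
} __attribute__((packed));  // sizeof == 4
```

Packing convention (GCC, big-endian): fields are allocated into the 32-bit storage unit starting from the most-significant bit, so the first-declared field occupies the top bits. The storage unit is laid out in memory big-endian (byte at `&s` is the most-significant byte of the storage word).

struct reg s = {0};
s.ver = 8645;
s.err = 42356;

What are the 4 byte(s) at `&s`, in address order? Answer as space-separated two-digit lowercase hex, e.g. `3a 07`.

43 8a a5 74

ver (15b) val=8645 bits=0x21c5 at bit 17: 0x438a0000
err (17b) val=42356 bits=0xa574 at bit 0: 0x438aa574
word = 0x438aa574 → big-endian bytes:
  [0]=0x43  [1]=0x8a  [2]=0xa5  [3]=0x74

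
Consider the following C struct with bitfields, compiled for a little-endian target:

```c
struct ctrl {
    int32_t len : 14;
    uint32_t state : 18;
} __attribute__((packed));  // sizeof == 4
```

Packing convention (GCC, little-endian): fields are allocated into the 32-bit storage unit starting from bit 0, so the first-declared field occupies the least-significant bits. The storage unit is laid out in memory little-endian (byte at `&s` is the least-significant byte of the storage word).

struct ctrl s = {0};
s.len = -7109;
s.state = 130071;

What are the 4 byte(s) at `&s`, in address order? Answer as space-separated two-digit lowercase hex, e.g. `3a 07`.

[0+:14] len=-7109 & 0x3fff = 0x243b; word=0x0000243b
[14+:18] state=130071 & 0x3ffff = 0x1fc17; word=0x7f05e43b
word = 0x7f05e43b → little-endian bytes:
  [0]=0x3b  [1]=0xe4  [2]=0x05  [3]=0x7f

3b e4 05 7f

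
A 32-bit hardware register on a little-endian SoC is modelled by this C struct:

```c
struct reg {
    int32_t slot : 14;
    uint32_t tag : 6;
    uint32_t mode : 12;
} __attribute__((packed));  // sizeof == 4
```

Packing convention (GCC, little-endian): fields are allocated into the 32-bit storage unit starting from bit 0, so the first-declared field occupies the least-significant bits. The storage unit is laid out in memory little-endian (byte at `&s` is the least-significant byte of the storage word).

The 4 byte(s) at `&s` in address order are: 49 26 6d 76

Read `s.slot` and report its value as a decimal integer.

[0]=0x49 [1]=0x26 [2]=0x6d [3]=0x76 (little-endian) → word 0x766d2649
slot:14 @ bit 0 → (0x766d2649>>0)&0x3fff = 0x2649  ←
tag:6 @ bit 14 → (0x766d2649>>14)&0x3f = 0x34
mode:12 @ bit 20 → (0x766d2649>>20)&0xfff = 0x766
slot signed 14b, MSB=1: 9801 - 16384 = -6583

-6583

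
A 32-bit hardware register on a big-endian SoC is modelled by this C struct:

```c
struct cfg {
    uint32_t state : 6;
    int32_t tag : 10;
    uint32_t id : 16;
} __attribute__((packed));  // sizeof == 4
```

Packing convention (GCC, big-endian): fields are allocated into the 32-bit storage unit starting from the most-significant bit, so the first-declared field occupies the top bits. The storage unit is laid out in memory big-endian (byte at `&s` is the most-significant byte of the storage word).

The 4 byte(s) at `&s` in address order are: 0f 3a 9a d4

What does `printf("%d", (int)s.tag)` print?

-198

[0]=0x0f [1]=0x3a [2]=0x9a [3]=0xd4 (big-endian) → word 0x0f3a9ad4
state [26+:6] = (word>>26) & 0x3f = 3
tag [16+:10] = (word>>16) & 0x3ff = 826  ←
id [0+:16] = (word>>0) & 0xffff = 39636
tag signed 10b, MSB=1: 826 - 1024 = -198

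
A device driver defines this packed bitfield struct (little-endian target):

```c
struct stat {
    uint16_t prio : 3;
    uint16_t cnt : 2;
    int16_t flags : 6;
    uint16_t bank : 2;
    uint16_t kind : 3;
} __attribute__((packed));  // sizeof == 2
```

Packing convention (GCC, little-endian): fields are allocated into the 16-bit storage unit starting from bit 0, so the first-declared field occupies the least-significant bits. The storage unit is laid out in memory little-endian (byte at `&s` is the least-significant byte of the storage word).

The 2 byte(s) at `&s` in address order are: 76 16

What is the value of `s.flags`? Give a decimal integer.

-13

[0]=0x76 [1]=0x16 (little-endian) → word 0x1676
prio [0+:3] = (word>>0) & 0x7 = 6
cnt [3+:2] = (word>>3) & 0x3 = 2
flags [5+:6] = (word>>5) & 0x3f = 51  ←
bank [11+:2] = (word>>11) & 0x3 = 2
kind [13+:3] = (word>>13) & 0x7 = 0
flags signed 6b, MSB=1: 51 - 64 = -13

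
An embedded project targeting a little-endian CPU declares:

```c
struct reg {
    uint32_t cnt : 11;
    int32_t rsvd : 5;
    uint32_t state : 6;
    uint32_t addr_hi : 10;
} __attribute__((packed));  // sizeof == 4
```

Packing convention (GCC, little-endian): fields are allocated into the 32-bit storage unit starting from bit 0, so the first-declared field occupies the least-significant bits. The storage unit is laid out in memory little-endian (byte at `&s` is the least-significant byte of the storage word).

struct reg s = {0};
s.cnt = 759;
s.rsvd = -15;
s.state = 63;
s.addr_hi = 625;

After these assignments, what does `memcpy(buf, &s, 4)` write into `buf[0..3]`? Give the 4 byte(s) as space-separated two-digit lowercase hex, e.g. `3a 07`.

f7 8a 7f 9c

cnt:11 = 759 → 0x2f7 << 0 → word 0x000002f7
rsvd:5 = -15 → 0x11 << 11 → word 0x00008af7
state:6 = 63 → 0x3f << 16 → word 0x003f8af7
addr_hi:10 = 625 → 0x271 << 22 → word 0x9c7f8af7
word = 0x9c7f8af7 → little-endian bytes:
  [0]=0xf7  [1]=0x8a  [2]=0x7f  [3]=0x9c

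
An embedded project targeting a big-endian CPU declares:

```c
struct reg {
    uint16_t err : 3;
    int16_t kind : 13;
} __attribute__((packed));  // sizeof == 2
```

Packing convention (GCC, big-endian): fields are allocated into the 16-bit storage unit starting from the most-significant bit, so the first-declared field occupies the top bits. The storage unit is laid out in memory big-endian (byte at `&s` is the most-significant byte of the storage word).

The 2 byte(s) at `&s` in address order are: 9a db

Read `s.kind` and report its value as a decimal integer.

[0]=0x9a [1]=0xdb (big-endian) → word 0x9adb
err [13+:3] = (word>>13) & 0x7 = 4
kind [0+:13] = (word>>0) & 0x1fff = 6875  ←
kind signed 13b, MSB=1: 6875 - 8192 = -1317

-1317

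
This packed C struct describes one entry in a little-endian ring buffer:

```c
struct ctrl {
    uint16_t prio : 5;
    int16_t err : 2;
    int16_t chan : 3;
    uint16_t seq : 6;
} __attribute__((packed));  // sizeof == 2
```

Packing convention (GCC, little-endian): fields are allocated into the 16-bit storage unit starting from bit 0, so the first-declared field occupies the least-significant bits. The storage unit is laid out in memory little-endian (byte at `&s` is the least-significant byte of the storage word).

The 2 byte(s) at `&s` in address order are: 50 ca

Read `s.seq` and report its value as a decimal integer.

50

[0]=0x50 [1]=0xca (little-endian) → word 0xca50
prio [0+:5] = (word>>0) & 0x1f = 16
err [5+:2] = (word>>5) & 0x3 = 2
chan [7+:3] = (word>>7) & 0x7 = 4
seq [10+:6] = (word>>10) & 0x3f = 50  ←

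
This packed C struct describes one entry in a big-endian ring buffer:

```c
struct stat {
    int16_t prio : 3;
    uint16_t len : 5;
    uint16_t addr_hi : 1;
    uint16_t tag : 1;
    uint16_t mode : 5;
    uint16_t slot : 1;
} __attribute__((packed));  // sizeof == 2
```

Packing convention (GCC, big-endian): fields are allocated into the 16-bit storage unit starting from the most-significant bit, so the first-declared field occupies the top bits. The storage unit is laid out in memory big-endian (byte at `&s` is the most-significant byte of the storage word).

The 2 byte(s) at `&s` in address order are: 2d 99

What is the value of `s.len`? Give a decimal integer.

[0]=0x2d [1]=0x99 (big-endian) → word 0x2d99
prio [13+:3] = (word>>13) & 0x7 = 1
len [8+:5] = (word>>8) & 0x1f = 13  ←
addr_hi [7+:1] = (word>>7) & 0x1 = 1
tag [6+:1] = (word>>6) & 0x1 = 0
mode [1+:5] = (word>>1) & 0x1f = 12
slot [0+:1] = (word>>0) & 0x1 = 1

13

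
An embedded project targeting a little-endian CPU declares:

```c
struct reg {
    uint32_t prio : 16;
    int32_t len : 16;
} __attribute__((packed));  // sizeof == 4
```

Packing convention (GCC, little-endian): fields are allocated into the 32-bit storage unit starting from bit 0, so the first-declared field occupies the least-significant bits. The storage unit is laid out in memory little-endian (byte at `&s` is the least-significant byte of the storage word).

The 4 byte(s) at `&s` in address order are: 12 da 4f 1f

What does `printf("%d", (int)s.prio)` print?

55826

[0]=0x12 [1]=0xda [2]=0x4f [3]=0x1f (little-endian) → word 0x1f4fda12
prio [0+:16] = (word>>0) & 0xffff = 55826  ←
len [16+:16] = (word>>16) & 0xffff = 8015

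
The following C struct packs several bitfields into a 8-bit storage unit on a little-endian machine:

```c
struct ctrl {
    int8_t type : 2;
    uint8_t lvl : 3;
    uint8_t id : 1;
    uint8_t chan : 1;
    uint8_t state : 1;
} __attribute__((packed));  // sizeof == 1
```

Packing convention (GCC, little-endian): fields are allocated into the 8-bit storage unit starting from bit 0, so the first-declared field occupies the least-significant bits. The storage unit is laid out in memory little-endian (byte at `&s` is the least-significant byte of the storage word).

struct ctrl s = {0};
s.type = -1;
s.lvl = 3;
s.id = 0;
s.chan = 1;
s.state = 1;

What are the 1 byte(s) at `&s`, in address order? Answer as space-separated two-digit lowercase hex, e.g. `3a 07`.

type:2 = -1 → 0x3 << 0 → word 0x03
lvl:3 = 3 → 0x3 << 2 → word 0x0f
id:1 = 0 → 0x0 << 5 → word 0x0f
chan:1 = 1 → 0x1 << 6 → word 0x4f
state:1 = 1 → 0x1 << 7 → word 0xcf
word = 0xcf → little-endian bytes:
  [0]=0xcf

cf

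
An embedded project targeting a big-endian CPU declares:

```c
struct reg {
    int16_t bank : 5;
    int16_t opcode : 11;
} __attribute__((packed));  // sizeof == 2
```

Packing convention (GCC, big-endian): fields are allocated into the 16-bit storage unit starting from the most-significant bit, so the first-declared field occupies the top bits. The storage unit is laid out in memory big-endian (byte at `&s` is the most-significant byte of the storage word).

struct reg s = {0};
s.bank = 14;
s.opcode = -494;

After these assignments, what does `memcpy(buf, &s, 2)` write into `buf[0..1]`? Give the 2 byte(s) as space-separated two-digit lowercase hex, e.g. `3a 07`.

bank (5b) val=14 bits=0xe at bit 11: 0x7000
opcode (11b) val=-494 bits=0x612 at bit 0: 0x7612
word = 0x7612 → big-endian bytes:
  [0]=0x76  [1]=0x12

76 12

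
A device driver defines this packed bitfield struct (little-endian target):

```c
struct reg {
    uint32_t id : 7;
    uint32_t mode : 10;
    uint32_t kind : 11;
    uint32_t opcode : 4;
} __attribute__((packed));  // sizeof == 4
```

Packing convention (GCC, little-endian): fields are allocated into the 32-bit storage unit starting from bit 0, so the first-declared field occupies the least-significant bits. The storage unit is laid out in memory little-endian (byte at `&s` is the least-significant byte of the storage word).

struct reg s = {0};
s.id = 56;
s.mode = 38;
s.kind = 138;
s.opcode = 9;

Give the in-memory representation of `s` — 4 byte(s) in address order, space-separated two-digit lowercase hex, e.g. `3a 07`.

38 13 14 91

id:7 = 56 → 0x38 << 0 → word 0x00000038
mode:10 = 38 → 0x26 << 7 → word 0x00001338
kind:11 = 138 → 0x8a << 17 → word 0x01141338
opcode:4 = 9 → 0x9 << 28 → word 0x91141338
word = 0x91141338 → little-endian bytes:
  [0]=0x38  [1]=0x13  [2]=0x14  [3]=0x91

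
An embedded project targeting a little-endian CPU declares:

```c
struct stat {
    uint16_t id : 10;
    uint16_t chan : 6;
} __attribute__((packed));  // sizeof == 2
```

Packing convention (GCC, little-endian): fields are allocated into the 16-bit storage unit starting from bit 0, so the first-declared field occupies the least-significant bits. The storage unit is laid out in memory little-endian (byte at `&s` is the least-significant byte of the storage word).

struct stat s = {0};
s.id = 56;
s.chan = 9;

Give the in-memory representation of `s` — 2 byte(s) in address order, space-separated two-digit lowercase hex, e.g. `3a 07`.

id:10 = 56 → 0x38 << 0 → word 0x0038
chan:6 = 9 → 0x9 << 10 → word 0x2438
word = 0x2438 → little-endian bytes:
  [0]=0x38  [1]=0x24

38 24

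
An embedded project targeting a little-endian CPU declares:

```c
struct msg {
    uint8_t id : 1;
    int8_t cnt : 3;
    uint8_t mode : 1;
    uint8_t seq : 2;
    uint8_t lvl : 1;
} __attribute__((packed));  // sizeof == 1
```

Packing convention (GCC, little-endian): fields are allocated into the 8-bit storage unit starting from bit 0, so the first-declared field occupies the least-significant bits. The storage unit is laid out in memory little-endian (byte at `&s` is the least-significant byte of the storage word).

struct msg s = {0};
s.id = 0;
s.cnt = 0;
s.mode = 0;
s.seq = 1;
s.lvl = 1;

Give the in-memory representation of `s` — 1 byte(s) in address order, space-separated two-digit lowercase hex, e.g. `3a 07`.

a0

id:1 = 0 → 0x0 << 0 → word 0x00
cnt:3 = 0 → 0x0 << 1 → word 0x00
mode:1 = 0 → 0x0 << 4 → word 0x00
seq:2 = 1 → 0x1 << 5 → word 0x20
lvl:1 = 1 → 0x1 << 7 → word 0xa0
word = 0xa0 → little-endian bytes:
  [0]=0xa0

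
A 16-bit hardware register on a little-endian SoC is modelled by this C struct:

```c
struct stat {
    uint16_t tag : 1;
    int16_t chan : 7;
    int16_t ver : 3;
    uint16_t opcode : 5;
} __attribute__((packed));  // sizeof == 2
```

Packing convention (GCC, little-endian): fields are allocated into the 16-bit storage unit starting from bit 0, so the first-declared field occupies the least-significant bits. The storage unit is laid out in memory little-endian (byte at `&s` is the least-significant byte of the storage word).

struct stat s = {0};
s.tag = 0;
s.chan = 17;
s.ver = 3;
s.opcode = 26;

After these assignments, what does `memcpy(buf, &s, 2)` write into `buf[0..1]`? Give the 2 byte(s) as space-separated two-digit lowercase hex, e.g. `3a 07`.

[0+:1] tag=0 & 0x1 = 0x0; word=0x0000
[1+:7] chan=17 & 0x7f = 0x11; word=0x0022
[8+:3] ver=3 & 0x7 = 0x3; word=0x0322
[11+:5] opcode=26 & 0x1f = 0x1a; word=0xd322
word = 0xd322 → little-endian bytes:
  [0]=0x22  [1]=0xd3

22 d3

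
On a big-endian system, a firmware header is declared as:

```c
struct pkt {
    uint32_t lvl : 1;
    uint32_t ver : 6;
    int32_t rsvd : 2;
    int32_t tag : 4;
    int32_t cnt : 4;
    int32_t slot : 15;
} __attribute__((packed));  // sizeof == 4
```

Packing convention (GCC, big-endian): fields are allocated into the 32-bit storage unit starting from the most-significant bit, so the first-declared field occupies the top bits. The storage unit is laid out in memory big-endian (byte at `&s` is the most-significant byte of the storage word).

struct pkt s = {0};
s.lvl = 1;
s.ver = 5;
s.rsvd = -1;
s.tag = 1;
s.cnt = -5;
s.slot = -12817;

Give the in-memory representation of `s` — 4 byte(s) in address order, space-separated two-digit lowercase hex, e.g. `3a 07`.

8b 8d cd ef

lvl:1 = 1 → 0x1 << 31 → word 0x80000000
ver:6 = 5 → 0x5 << 25 → word 0x8a000000
rsvd:2 = -1 → 0x3 << 23 → word 0x8b800000
tag:4 = 1 → 0x1 << 19 → word 0x8b880000
cnt:4 = -5 → 0xb << 15 → word 0x8b8d8000
slot:15 = -12817 → 0x4def << 0 → word 0x8b8dcdef
word = 0x8b8dcdef → big-endian bytes:
  [0]=0x8b  [1]=0x8d  [2]=0xcd  [3]=0xef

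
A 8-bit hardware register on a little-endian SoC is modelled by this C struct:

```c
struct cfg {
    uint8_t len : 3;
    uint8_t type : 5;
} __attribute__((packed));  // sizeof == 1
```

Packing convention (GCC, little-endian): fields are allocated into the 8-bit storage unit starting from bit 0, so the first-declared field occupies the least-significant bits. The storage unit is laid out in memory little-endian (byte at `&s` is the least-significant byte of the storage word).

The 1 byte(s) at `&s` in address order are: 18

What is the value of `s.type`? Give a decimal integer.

3

[0]=0x18 (little-endian) → word 0x18
len [0+:3] = (word>>0) & 0x7 = 0
type [3+:5] = (word>>3) & 0x1f = 3  ←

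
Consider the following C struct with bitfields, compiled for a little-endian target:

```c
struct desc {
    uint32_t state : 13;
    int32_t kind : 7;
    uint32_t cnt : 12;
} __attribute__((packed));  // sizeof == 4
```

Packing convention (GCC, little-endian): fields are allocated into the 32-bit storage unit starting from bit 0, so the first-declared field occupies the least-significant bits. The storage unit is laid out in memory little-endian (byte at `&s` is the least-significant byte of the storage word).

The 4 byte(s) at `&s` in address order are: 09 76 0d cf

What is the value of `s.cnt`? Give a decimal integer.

3312

[0]=0x09 [1]=0x76 [2]=0x0d [3]=0xcf (little-endian) → word 0xcf0d7609
state [0+:13] = (word>>0) & 0x1fff = 5641
kind [13+:7] = (word>>13) & 0x7f = 107
cnt [20+:12] = (word>>20) & 0xfff = 3312  ←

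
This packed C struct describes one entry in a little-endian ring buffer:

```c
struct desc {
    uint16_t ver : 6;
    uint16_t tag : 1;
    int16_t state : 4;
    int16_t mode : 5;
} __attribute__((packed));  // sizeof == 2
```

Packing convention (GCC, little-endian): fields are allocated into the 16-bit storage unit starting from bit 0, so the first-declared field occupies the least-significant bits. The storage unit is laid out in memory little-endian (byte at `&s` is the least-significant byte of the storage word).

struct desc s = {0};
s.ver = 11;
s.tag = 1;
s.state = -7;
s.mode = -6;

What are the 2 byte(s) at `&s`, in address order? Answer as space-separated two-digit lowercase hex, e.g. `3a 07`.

[0+:6] ver=11 & 0x3f = 0xb; word=0x000b
[6+:1] tag=1 & 0x1 = 0x1; word=0x004b
[7+:4] state=-7 & 0xf = 0x9; word=0x04cb
[11+:5] mode=-6 & 0x1f = 0x1a; word=0xd4cb
word = 0xd4cb → little-endian bytes:
  [0]=0xcb  [1]=0xd4

cb d4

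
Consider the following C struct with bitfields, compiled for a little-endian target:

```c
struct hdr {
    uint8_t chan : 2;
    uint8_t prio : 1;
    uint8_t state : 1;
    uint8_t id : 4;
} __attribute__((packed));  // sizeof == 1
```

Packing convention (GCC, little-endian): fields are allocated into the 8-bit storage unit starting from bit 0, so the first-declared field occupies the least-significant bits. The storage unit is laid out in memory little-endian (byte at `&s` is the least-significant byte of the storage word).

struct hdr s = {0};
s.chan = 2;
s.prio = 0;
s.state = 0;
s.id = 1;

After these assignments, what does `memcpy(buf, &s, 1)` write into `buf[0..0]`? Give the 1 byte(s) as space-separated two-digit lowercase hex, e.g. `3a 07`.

12

chan (2b) val=2 bits=0x2 at bit 0: 0x02
prio (1b) val=0 bits=0x0 at bit 2: 0x02
state (1b) val=0 bits=0x0 at bit 3: 0x02
id (4b) val=1 bits=0x1 at bit 4: 0x12
word = 0x12 → little-endian bytes:
  [0]=0x12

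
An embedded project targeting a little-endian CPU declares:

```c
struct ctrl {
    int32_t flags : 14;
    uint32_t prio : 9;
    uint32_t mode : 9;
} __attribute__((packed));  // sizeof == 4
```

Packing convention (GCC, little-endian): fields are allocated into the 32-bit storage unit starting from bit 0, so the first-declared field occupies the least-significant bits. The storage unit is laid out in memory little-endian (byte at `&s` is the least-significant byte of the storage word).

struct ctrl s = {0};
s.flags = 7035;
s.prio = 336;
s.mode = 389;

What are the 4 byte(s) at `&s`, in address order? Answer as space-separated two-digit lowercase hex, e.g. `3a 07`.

[0+:14] flags=7035 & 0x3fff = 0x1b7b; word=0x00001b7b
[14+:9] prio=336 & 0x1ff = 0x150; word=0x00541b7b
[23+:9] mode=389 & 0x1ff = 0x185; word=0xc2d41b7b
word = 0xc2d41b7b → little-endian bytes:
  [0]=0x7b  [1]=0x1b  [2]=0xd4  [3]=0xc2

7b 1b d4 c2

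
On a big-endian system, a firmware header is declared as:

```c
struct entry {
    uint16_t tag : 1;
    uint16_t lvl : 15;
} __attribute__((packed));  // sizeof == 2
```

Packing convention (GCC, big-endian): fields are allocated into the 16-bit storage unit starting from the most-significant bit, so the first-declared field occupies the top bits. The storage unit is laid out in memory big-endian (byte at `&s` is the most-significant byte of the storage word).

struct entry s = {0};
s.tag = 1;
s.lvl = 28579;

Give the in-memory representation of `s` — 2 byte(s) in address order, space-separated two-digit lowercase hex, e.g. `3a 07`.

ef a3

tag:1 = 1 → 0x1 << 15 → word 0x8000
lvl:15 = 28579 → 0x6fa3 << 0 → word 0xefa3
word = 0xefa3 → big-endian bytes:
  [0]=0xef  [1]=0xa3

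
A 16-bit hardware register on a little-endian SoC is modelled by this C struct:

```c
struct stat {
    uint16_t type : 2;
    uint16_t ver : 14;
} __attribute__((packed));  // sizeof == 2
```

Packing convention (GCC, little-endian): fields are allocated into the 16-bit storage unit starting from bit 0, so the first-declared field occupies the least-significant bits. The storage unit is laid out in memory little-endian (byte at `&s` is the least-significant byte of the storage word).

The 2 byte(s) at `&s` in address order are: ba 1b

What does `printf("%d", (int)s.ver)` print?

[0]=0xba [1]=0x1b (little-endian) → word 0x1bba
type:2 @ bit 0 → (0x1bba>>0)&0x3 = 0x2
ver:14 @ bit 2 → (0x1bba>>2)&0x3fff = 0x6ee  ←

1774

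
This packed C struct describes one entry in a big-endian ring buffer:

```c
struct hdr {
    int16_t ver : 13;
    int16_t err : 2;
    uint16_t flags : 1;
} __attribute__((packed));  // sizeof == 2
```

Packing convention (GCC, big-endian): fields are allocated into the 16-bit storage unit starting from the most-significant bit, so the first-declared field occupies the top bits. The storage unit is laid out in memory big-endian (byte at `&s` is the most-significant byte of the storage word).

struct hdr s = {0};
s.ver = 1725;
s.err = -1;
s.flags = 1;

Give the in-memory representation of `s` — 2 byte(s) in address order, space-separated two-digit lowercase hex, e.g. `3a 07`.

ver:13 = 1725 → 0x6bd << 3 → word 0x35e8
err:2 = -1 → 0x3 << 1 → word 0x35ee
flags:1 = 1 → 0x1 << 0 → word 0x35ef
word = 0x35ef → big-endian bytes:
  [0]=0x35  [1]=0xef

35 ef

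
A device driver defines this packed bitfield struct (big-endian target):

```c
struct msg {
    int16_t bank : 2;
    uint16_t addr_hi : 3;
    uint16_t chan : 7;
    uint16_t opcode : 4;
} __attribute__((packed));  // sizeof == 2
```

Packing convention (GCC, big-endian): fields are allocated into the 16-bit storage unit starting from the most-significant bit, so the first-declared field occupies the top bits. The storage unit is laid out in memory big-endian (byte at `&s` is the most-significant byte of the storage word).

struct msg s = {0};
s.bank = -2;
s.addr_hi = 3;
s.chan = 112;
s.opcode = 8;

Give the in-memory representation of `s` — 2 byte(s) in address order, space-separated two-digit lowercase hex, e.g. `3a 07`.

9f 08

bank:2 = -2 → 0x2 << 14 → word 0x8000
addr_hi:3 = 3 → 0x3 << 11 → word 0x9800
chan:7 = 112 → 0x70 << 4 → word 0x9f00
opcode:4 = 8 → 0x8 << 0 → word 0x9f08
word = 0x9f08 → big-endian bytes:
  [0]=0x9f  [1]=0x08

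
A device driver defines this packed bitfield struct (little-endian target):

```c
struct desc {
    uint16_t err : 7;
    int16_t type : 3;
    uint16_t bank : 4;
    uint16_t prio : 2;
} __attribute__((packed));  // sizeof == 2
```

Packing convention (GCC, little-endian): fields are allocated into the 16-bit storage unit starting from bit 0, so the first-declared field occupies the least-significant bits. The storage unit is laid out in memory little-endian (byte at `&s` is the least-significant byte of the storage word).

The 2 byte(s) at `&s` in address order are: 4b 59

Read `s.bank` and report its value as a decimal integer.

[0]=0x4b [1]=0x59 (little-endian) → word 0x594b
err:7 @ bit 0 → (0x594b>>0)&0x7f = 0x4b
type:3 @ bit 7 → (0x594b>>7)&0x7 = 0x2
bank:4 @ bit 10 → (0x594b>>10)&0xf = 0x6  ←
prio:2 @ bit 14 → (0x594b>>14)&0x3 = 0x1

6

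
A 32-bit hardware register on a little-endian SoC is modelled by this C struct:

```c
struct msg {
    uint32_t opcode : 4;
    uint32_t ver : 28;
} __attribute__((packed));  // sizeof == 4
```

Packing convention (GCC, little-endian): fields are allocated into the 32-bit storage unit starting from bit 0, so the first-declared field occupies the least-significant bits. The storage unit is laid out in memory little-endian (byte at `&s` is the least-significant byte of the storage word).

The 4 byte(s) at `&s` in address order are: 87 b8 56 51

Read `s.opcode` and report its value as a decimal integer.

[0]=0x87 [1]=0xb8 [2]=0x56 [3]=0x51 (little-endian) → word 0x5156b887
opcode [0+:4] = (word>>0) & 0xf = 7  ←
ver [4+:28] = (word>>4) & 0xfffffff = 85289864

7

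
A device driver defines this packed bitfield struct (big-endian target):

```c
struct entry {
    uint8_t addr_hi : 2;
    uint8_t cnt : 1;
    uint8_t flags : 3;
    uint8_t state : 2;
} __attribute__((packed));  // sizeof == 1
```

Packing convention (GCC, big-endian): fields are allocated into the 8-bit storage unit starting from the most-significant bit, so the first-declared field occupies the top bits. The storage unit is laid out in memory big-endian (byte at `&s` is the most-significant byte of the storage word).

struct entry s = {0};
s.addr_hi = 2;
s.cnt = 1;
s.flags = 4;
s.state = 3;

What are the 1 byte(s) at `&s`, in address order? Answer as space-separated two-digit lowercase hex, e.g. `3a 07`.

[6+:2] addr_hi=2 & 0x3 = 0x2; word=0x80
[5+:1] cnt=1 & 0x1 = 0x1; word=0xa0
[2+:3] flags=4 & 0x7 = 0x4; word=0xb0
[0+:2] state=3 & 0x3 = 0x3; word=0xb3
word = 0xb3 → big-endian bytes:
  [0]=0xb3

b3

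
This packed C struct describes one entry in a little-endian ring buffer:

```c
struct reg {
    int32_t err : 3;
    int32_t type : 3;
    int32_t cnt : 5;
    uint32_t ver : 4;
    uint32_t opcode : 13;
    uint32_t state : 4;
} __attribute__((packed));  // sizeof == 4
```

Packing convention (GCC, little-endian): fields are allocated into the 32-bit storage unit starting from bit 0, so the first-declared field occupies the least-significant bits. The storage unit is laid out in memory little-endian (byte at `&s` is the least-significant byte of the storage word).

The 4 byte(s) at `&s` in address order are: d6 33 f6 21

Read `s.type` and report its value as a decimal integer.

[0]=0xd6 [1]=0x33 [2]=0xf6 [3]=0x21 (little-endian) → word 0x21f633d6
err [0+:3] = (word>>0) & 0x7 = 6
type [3+:3] = (word>>3) & 0x7 = 2  ←
cnt [6+:5] = (word>>6) & 0x1f = 15
ver [11+:4] = (word>>11) & 0xf = 6
opcode [15+:13] = (word>>15) & 0x1fff = 1004
state [28+:4] = (word>>28) & 0xf = 2
type signed 3b, MSB=0: value = 2

2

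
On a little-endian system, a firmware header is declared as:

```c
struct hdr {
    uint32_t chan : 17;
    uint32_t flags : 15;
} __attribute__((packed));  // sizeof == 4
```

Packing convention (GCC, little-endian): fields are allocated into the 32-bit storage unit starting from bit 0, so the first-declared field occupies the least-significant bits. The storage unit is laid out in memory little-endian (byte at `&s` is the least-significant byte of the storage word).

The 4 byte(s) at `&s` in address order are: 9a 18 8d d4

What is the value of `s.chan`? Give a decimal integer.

[0]=0x9a [1]=0x18 [2]=0x8d [3]=0xd4 (little-endian) → word 0xd48d189a
chan [0+:17] = (word>>0) & 0x1ffff = 71834  ←
flags [17+:15] = (word>>17) & 0x7fff = 27206

71834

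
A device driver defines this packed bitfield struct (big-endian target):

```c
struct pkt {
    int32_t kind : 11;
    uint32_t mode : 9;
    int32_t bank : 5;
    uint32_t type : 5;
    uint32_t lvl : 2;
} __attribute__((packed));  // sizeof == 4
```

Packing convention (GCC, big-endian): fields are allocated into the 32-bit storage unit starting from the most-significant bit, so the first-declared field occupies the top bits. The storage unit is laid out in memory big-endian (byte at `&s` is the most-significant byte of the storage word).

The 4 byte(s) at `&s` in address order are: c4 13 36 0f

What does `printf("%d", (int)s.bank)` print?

[0]=0xc4 [1]=0x13 [2]=0x36 [3]=0x0f (big-endian) → word 0xc413360f
kind [21+:11] = (word>>21) & 0x7ff = 1568
mode [12+:9] = (word>>12) & 0x1ff = 307
bank [7+:5] = (word>>7) & 0x1f = 12  ←
type [2+:5] = (word>>2) & 0x1f = 3
lvl [0+:2] = (word>>0) & 0x3 = 3
bank signed 5b, MSB=0: value = 12

12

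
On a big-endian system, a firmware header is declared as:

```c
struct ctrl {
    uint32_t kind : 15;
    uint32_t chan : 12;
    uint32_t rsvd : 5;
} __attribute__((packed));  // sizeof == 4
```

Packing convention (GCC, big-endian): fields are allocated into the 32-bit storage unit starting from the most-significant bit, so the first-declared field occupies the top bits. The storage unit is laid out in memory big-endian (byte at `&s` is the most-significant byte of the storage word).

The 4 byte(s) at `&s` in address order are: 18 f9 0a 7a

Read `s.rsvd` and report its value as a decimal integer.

26

[0]=0x18 [1]=0xf9 [2]=0x0a [3]=0x7a (big-endian) → word 0x18f90a7a
kind [17+:15] = (word>>17) & 0x7fff = 3196
chan [5+:12] = (word>>5) & 0xfff = 2131
rsvd [0+:5] = (word>>0) & 0x1f = 26  ←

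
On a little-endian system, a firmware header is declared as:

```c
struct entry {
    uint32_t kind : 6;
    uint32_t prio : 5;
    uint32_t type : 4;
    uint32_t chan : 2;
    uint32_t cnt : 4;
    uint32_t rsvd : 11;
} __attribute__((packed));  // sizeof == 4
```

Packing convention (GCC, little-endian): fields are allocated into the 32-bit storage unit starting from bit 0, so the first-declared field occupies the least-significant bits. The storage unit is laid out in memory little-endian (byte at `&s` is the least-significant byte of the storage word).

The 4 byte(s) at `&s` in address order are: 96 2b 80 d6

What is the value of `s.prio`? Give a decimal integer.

14

[0]=0x96 [1]=0x2b [2]=0x80 [3]=0xd6 (little-endian) → word 0xd6802b96
kind [0+:6] = (word>>0) & 0x3f = 22
prio [6+:5] = (word>>6) & 0x1f = 14  ←
type [11+:4] = (word>>11) & 0xf = 5
chan [15+:2] = (word>>15) & 0x3 = 0
cnt [17+:4] = (word>>17) & 0xf = 0
rsvd [21+:11] = (word>>21) & 0x7ff = 1716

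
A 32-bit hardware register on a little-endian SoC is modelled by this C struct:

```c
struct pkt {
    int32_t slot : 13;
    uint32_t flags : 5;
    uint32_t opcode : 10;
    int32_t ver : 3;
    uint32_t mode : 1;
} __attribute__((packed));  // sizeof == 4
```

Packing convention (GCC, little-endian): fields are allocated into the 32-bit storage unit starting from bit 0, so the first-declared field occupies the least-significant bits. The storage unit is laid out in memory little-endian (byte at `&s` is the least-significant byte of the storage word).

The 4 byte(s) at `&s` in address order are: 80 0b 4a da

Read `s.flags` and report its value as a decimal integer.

16

[0]=0x80 [1]=0x0b [2]=0x4a [3]=0xda (little-endian) → word 0xda4a0b80
slot [0+:13] = (word>>0) & 0x1fff = 2944
flags [13+:5] = (word>>13) & 0x1f = 16  ←
opcode [18+:10] = (word>>18) & 0x3ff = 658
ver [28+:3] = (word>>28) & 0x7 = 5
mode [31+:1] = (word>>31) & 0x1 = 1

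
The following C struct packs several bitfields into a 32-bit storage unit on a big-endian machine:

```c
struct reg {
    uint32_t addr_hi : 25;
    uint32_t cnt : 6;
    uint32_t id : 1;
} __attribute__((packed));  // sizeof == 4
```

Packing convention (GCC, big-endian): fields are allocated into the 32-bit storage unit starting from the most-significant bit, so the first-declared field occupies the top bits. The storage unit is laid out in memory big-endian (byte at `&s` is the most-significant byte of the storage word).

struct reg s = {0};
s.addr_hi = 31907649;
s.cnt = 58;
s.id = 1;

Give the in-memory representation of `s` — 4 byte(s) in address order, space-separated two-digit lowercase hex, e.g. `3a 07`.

[7+:25] addr_hi=31907649 & 0x1ffffff = 0x1e6df41; word=0xf36fa080
[1+:6] cnt=58 & 0x3f = 0x3a; word=0xf36fa0f4
[0+:1] id=1 & 0x1 = 0x1; word=0xf36fa0f5
word = 0xf36fa0f5 → big-endian bytes:
  [0]=0xf3  [1]=0x6f  [2]=0xa0  [3]=0xf5

f3 6f a0 f5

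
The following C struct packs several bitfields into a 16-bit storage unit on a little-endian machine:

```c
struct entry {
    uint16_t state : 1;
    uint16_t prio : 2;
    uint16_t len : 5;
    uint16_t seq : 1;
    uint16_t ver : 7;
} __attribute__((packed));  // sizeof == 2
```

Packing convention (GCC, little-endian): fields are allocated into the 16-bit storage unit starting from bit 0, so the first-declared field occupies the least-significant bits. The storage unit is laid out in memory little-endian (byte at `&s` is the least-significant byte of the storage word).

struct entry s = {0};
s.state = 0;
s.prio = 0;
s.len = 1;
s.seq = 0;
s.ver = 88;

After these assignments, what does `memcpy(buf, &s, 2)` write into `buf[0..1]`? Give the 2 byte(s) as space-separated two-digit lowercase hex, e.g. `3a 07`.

08 b0

state (1b) val=0 bits=0x0 at bit 0: 0x0000
prio (2b) val=0 bits=0x0 at bit 1: 0x0000
len (5b) val=1 bits=0x1 at bit 3: 0x0008
seq (1b) val=0 bits=0x0 at bit 8: 0x0008
ver (7b) val=88 bits=0x58 at bit 9: 0xb008
word = 0xb008 → little-endian bytes:
  [0]=0x08  [1]=0xb0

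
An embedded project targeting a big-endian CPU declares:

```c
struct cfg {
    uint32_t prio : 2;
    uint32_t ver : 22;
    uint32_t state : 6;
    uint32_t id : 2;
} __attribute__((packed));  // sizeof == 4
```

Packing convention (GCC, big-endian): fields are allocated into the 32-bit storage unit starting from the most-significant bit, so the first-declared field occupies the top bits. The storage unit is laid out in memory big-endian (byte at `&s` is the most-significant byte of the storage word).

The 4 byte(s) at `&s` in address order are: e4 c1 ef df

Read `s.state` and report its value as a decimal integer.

55

[0]=0xe4 [1]=0xc1 [2]=0xef [3]=0xdf (big-endian) → word 0xe4c1efdf
prio:2 @ bit 30 → (0xe4c1efdf>>30)&0x3 = 0x3
ver:22 @ bit 8 → (0xe4c1efdf>>8)&0x3fffff = 0x24c1ef
state:6 @ bit 2 → (0xe4c1efdf>>2)&0x3f = 0x37  ←
id:2 @ bit 0 → (0xe4c1efdf>>0)&0x3 = 0x3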